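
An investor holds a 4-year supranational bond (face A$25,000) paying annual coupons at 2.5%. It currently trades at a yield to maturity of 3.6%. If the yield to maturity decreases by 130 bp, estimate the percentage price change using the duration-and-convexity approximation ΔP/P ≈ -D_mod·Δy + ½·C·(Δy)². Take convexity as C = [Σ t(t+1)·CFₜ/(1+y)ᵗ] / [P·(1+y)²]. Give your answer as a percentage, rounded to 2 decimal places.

With y = 0.036:
  t   CF        PV=CF/(1+0.036)^t    t·PV        t(t+1)·PV
  1       625.00       603.2819       603.2819       1,206.5637
  2       625.00       582.3184     1,164.6368       3,493.9103
  3       625.00       562.0834     1,686.2502       6,745.0007
  4    25,625.00    22,244.6129    88,978.4516     444,892.2579
  Σ                 23,992.2965    92,432.6204     456,337.7326
P = 23,992.2965; D_Mac = 3.85260 yrs; D_mod = 3.71872 yrs; C = 17.72128.
Duration effect: -3.71872 × (-0.013) = +0.048343
Convexity effect: 0.5 × 17.72128 × (-0.013)² = +0.0014974
ΔP/P ≈ +0.048343 + 0.0014974 = +0.049841 = +4.9841%.

+4.98%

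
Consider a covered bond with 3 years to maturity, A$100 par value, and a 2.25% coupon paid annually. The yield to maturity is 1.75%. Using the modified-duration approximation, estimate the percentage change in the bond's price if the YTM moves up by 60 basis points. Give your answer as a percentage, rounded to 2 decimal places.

Periodic yield y = 0.0175. Modified duration first:
  t   CF        PV=CF/(1+0.0175)^t    t·PV
  1         2.25         2.2113         2.2113
  2         2.25         2.1733         4.3465
  3       102.25        97.0644       291.1933
  Σ                    101.4490       297.7511
P = 101.4490; D_Mac = 2.93498 yrs; D_mod = 2.93498/(1+0.0175) = 2.88450 yrs.
ΔP/P ≈ -D_mod · Δy = -2.88450 × (+0.006) = -0.017307 = -1.7307%.

-1.73%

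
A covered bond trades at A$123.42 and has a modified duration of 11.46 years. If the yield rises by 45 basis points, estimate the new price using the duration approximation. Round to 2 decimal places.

Duration approximation: ΔP/P ≈ -D_mod · Δy = -11.46 × (+0.0045) = -0.051570.
New price ≈ 123.42 × (1 - 0.051570) = 117.0552306.

A$117.06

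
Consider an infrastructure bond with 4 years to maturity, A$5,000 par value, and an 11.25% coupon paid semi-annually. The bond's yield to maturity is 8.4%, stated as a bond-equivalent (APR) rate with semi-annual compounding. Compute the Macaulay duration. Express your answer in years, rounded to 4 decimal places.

Periodic yield y = 0.042. Discount each cash flow and weight by its period:
  t   CF        PV=CF/(1+0.042)^t    t·PV
  1       281.25       269.9136       269.9136
  2       281.25       259.0342       518.0684
  3       281.25       248.5933       745.7798
  4       281.25       238.5732       954.2928
  5       281.25       228.9570     1,144.7850
  6       281.25       219.7284     1,318.3705
  7       281.25       210.8718     1,476.1026
  8     5,281.25     3,800.0996    30,400.7965
  Σ                  5,475.7711    36,828.1092
Price P = Σ PV = 5,475.7711.
Macaulay duration = Σ(t·PV) / P = 36,828.1092 / 5,475.7711 = 6.72565 half-year periods.
In years: 6.72565 / 2 = 3.36282 years.

3.3628 years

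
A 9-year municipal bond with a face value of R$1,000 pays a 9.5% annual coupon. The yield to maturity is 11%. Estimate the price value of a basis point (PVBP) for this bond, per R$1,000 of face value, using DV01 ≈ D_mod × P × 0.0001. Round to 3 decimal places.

Periodic yield y = 0.11.
  t   CF        PV=CF/(1+0.11)^t    t·PV
  1        95.00        85.5856        85.5856
  2        95.00        77.1041       154.2083
  3        95.00        69.4632       208.3895
  4        95.00        62.5794       250.3178
  5        95.00        56.3779       281.8894
  6        95.00        50.7909       304.7453
  7        95.00        45.7575       320.3028
  8        95.00        41.2230       329.7841
  9     1,095.00       428.0626     3,852.5636
  Σ                    916.9443     5,787.7864
P = 916.9443; D_Mac = 6.31204 yrs; D_mod = 5.68652 yrs.
DV01 ≈ 5.68652 × 916.9443 × 0.0001 = 0.521422.

R$0.521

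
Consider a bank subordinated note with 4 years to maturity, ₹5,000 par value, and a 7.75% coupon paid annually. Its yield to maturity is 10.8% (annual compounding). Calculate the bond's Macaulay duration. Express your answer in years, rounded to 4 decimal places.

3.5657 years

Periodic yield y = 0.108. Discount each cash flow and weight by its year:
  t   CF        PV=CF/(1+0.108)^t    t·PV
  1       387.50       349.7292       349.7292
  2       387.50       315.6401       631.2802
  3       387.50       284.8737       854.6212
  4     5,387.50     3,574.6065    14,298.4260
  Σ                  4,524.8496    16,134.0567
Price P = Σ PV = 4,524.8496.
Macaulay duration = Σ(t·PV) / P = 16,134.0567 / 4,524.8496 = 3.56566 years.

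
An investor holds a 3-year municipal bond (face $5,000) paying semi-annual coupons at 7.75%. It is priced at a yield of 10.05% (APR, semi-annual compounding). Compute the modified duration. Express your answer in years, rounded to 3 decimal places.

Periodic yield y = 0.05025. First find Macaulay duration:
  t   CF        PV=CF/(1+0.05025)^t    t·PV
  1       193.75       184.4799       184.4799
  2       193.75       175.6533       351.3066
  3       193.75       167.2490       501.7471
  4       193.75       159.2469       636.9875
  5       193.75       151.6276       758.1380
  6     5,193.75     3,870.1242    23,220.7451
  Σ                  4,708.3809    25,653.4042
P = 4,708.3809; Macaulay duration = 25,653.4042 / 4,708.3809 = 5.44846 half-year periods = 2.72423 years.
Modified duration = D_Mac / (1 + y) = 2.72423 / 1.05025 = 2.59389 years.

2.594 years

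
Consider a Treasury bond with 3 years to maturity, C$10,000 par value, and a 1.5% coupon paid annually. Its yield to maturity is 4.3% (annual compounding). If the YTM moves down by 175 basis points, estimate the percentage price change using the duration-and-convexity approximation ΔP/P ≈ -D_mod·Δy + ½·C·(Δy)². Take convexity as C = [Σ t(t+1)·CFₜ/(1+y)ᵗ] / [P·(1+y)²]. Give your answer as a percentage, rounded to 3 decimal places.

+5.122%

With y = 0.043:
  t   CF        PV=CF/(1+0.043)^t    t·PV        t(t+1)·PV
  1       150.00       143.8159       143.8159         287.6318
  2       150.00       137.8868       275.7736         827.3207
  3    10,150.00     8,945.6750    26,837.0251     107,348.1002
  Σ                  9,227.3777    27,256.6145     108,463.0528
P = 9,227.3777; D_Mac = 2.95389 yrs; D_mod = 2.83210 yrs; C = 10.80525.
Duration effect: -2.83210 × (-0.0175) = +0.049562
Convexity effect: 0.5 × 10.80525 × (-0.0175)² = +0.0016546
ΔP/P ≈ +0.049562 + 0.0016546 = +0.051216 = +5.1216%.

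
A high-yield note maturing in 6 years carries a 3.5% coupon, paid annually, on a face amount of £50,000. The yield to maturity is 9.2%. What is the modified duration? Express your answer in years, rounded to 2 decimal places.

4.97 years

Periodic yield y = 0.092. First find Macaulay duration:
  t   CF        PV=CF/(1+0.092)^t    t·PV
  1     1,750.00     1,602.5641     1,602.5641
  2     1,750.00     1,467.5495     2,935.0991
  3     1,750.00     1,343.9098     4,031.7295
  4     1,750.00     1,230.6867     4,922.7467
  5     1,750.00     1,127.0024     5,635.0122
  6    51,750.00    30,519.2969   183,115.7813
  Σ                 37,291.0095   202,242.9329
P = 37,291.0095; Macaulay duration = 202,242.9329 / 37,291.0095 = 5.42337 years.
Modified duration = D_Mac / (1 + y) = 5.42337 / 1.092 = 4.96646 years.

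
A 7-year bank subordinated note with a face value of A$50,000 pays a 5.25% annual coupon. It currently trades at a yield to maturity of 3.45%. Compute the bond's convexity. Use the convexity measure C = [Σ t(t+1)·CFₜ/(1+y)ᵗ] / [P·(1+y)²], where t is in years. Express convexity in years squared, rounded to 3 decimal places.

With y = 0.0345:
  t   CF        PV=CF/(1+0.0345)^t    t·PV        t(t+1)·PV
  1     2,625.00     2,537.4577     2,537.4577       5,074.9154
  2     2,625.00     2,452.8349     4,905.6698      14,717.0094
  3     2,625.00     2,371.0342     7,113.1027      28,452.4107
  4     2,625.00     2,291.9616     9,167.8462      45,839.2310
  5     2,625.00     2,215.5259    11,077.6295      66,465.7772
  6     2,625.00     2,141.6393    12,849.8361      89,948.8527
  7    52,625.00    41,502.9191   290,520.4337   2,324,163.4697
  Σ                 55,513.3727   338,171.9757   2,574,661.6662
P = 55,513.3727.
Convexity = Σ t(t+1)·PV / [P·(1+y)²] = 2,574,661.6662 / (55,513.3727 × 1.070190) = 43.33727.

43.337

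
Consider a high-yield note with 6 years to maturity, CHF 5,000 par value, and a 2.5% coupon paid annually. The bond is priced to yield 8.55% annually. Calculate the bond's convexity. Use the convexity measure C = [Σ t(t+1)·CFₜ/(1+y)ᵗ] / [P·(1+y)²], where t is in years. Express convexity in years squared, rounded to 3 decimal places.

32.288

With y = 0.0855:
  t   CF        PV=CF/(1+0.0855)^t    t·PV        t(t+1)·PV
  1       125.00       115.1543       115.1543         230.3086
  2       125.00       106.0841       212.1682         636.5047
  3       125.00        97.7283       293.1850       1,172.7401
  4       125.00        90.0307       360.1229       1,800.6143
  5       125.00        82.9394       414.6970       2,488.1819
  6     5,125.00     3,132.6718    18,796.0310     131,572.2172
  Σ                  3,624.6087    20,191.3584     137,900.5669
P = 3,624.6087.
Convexity = Σ t(t+1)·PV / [P·(1+y)²] = 137,900.5669 / (3,624.6087 × 1.178310) = 32.28831.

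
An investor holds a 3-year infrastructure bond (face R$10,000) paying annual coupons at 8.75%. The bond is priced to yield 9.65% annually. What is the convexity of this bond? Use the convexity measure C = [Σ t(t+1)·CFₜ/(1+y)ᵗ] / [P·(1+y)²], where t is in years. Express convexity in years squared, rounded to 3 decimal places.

With y = 0.0965:
  t   CF        PV=CF/(1+0.0965)^t    t·PV        t(t+1)·PV
  1       875.00       797.9936       797.9936       1,595.9872
  2       875.00       727.7644     1,455.5287       4,366.5861
  3    10,875.00     8,249.0390    24,747.1170      98,988.4682
  Σ                  9,774.7970    27,000.6394     104,951.0415
P = 9,774.7970.
Convexity = Σ t(t+1)·PV / [P·(1+y)²] = 104,951.0415 / (9,774.7970 × 1.202312) = 8.93021.

8.930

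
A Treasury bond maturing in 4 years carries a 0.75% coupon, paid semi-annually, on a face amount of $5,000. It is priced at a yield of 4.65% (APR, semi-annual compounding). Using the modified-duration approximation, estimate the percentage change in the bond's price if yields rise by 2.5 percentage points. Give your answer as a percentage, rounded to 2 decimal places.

-9.63%

Periodic yield y = 0.02325. Modified duration first:
  t   CF        PV=CF/(1+0.02325)^t    t·PV
  1        18.75        18.3240        18.3240
  2        18.75        17.9076        35.8152
  3        18.75        17.5007        52.5022
  4        18.75        17.1031        68.4123
  5        18.75        16.7145        83.5723
  6        18.75        16.3347        98.0081
  7        18.75        15.9635       111.7447
  8     5,018.75     4,175.8178    33,406.5420
  Σ                  4,295.6658    33,874.9209
P = 4,295.6658; D_Mac = 7.88584 half-year periods = 3.94292 yrs; D_mod = 3.94292/(1+0.02325) = 3.85333 yrs.
ΔP/P ≈ -D_mod · Δy = -3.85333 × (+0.025) = -0.096333 = -9.6333%.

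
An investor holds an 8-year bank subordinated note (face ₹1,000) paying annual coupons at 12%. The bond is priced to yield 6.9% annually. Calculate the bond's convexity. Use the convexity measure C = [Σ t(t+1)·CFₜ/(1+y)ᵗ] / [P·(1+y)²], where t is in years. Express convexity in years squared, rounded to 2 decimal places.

41.10

With y = 0.069:
  t   CF        PV=CF/(1+0.069)^t    t·PV        t(t+1)·PV
  1       120.00       112.2544       112.2544         224.5089
  2       120.00       105.0088       210.0177         630.0530
  3       120.00        98.2309       294.6927       1,178.7708
  4       120.00        91.8905       367.5618       1,837.8092
  5       120.00        85.9593       429.7964       2,578.7781
  6       120.00        80.4109       482.4655       3,377.2585
  7       120.00        75.2207       526.5448       4,212.3586
  8     1,120.00       656.7444     5,253.9552      47,285.5971
  Σ                  1,305.7199     7,677.2886      61,325.1342
P = 1,305.7199.
Convexity = Σ t(t+1)·PV / [P·(1+y)²] = 61,325.1342 / (1,305.7199 × 1.142761) = 41.09917.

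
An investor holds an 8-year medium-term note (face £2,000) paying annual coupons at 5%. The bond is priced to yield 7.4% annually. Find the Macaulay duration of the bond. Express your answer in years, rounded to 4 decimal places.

Periodic yield y = 0.074. Discount each cash flow and weight by its year:
  t   CF        PV=CF/(1+0.074)^t    t·PV
  1       100.00        93.1099        93.1099
  2       100.00        86.6945       173.3890
  3       100.00        80.7211       242.1633
  4       100.00        75.1593       300.6373
  5       100.00        69.9808       349.9038
  6       100.00        65.1590       390.9539
  7       100.00        60.6694       424.6861
  8     2,100.00     1,186.2741     9,490.1927
  Σ                  1,717.7681    11,465.0360
Price P = Σ PV = 1,717.7681.
Macaulay duration = Σ(t·PV) / P = 11,465.0360 / 1,717.7681 = 6.67438 years.

6.6744 years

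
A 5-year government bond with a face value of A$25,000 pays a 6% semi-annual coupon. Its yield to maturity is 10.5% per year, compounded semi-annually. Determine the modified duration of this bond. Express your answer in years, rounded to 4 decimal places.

Periodic yield y = 0.0525. First find Macaulay duration:
  t   CF        PV=CF/(1+0.0525)^t    t·PV
  1       750.00       712.5891       712.5891
  2       750.00       677.0443     1,354.0885
  3       750.00       643.2724     1,929.8173
  4       750.00       611.1852     2,444.7409
  5       750.00       580.6985     2,903.4927
  6       750.00       551.7326     3,310.3955
  7       750.00       524.2115     3,669.4804
  8       750.00       498.0632     3,984.5054
  9       750.00       473.2192     4,258.9725
  10   25,750.00    15,436.7613   154,367.6129
  Σ                 20,708.7772   178,935.6952
P = 20,708.7772; Macaulay duration = 178,935.6952 / 20,708.7772 = 8.64057 half-year periods = 4.32029 years.
Modified duration = D_Mac / (1 + y) = 4.32029 / 1.0525 = 4.10479 years.

4.1048 years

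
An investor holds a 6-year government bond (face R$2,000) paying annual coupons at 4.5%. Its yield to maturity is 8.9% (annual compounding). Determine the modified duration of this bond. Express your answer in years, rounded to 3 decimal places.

4.873 years

Periodic yield y = 0.089. First find Macaulay duration:
  t   CF        PV=CF/(1+0.089)^t    t·PV
  1        90.00        82.6446        82.6446
  2        90.00        75.8904       151.7808
  3        90.00        69.6881       209.0644
  4        90.00        63.9928       255.9711
  5        90.00        58.7629       293.8144
  6     2,090.00     1,253.0806     7,518.4836
  Σ                  1,604.0594     8,511.7590
P = 1,604.0594; Macaulay duration = 8,511.7590 / 1,604.0594 = 5.30639 years.
Modified duration = D_Mac / (1 + y) = 5.30639 / 1.089 = 4.87271 years.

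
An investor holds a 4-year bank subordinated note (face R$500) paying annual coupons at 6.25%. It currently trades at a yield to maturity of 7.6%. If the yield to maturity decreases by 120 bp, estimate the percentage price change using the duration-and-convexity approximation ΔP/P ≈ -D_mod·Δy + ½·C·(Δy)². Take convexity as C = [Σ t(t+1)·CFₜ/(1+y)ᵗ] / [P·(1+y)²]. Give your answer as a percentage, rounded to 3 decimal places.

With y = 0.076:
  t   CF        PV=CF/(1+0.076)^t    t·PV        t(t+1)·PV
  1        31.25        29.0428        29.0428          58.0855
  2        31.25        26.9914        53.9828         161.9484
  3        31.25        25.0849        75.2548         301.0194
  4       531.25       396.3235     1,585.2941       7,926.4706
  Σ                    477.4426     1,743.5745       8,447.5239
P = 477.4426; D_Mac = 3.65190 yrs; D_mod = 3.39396 yrs; C = 15.28212.
Duration effect: -3.39396 × (-0.012) = +0.040728
Convexity effect: 0.5 × 15.28212 × (-0.012)² = +0.0011003
ΔP/P ≈ +0.040728 + 0.0011003 = +0.041828 = +4.1828%.

+4.183%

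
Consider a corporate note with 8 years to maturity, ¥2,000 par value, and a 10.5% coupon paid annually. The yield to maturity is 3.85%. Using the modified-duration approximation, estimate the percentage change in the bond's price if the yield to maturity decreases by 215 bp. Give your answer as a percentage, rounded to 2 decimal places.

+12.81%

Periodic yield y = 0.0385. Modified duration first:
  t   CF        PV=CF/(1+0.0385)^t    t·PV
  1       210.00       202.2147       202.2147
  2       210.00       194.7181       389.4362
  3       210.00       187.4994       562.4981
  4       210.00       180.5483       722.1930
  5       210.00       173.8548       869.2742
  6       210.00       167.4096     1,004.4574
  7       210.00       161.2032     1,128.4227
  8     2,210.00     1,633.5795    13,068.6358
  Σ                  2,901.0276    17,947.1321
P = 2,901.0276; D_Mac = 6.18647 yrs; D_mod = 6.18647/(1+0.0385) = 5.95712 yrs.
ΔP/P ≈ -D_mod · Δy = -5.95712 × (-0.0215) = +0.128078 = +12.8078%.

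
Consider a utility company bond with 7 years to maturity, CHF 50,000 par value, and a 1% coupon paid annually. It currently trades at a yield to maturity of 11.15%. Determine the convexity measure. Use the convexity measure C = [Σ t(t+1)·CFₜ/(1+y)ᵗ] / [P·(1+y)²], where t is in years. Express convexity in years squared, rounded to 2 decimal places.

With y = 0.1115:
  t   CF        PV=CF/(1+0.1115)^t    t·PV        t(t+1)·PV
  1       500.00       449.8426       449.8426         899.6851
  2       500.00       404.7166       809.4333       2,428.2999
  3       500.00       364.1175     1,092.3526       4,369.4105
  4       500.00       327.5911     1,310.3645       6,551.8226
  5       500.00       294.7289     1,473.6443       8,841.8659
  6       500.00       265.1632     1,590.9790      11,136.8531
  7    50,500.00    24,094.8989   168,664.2925   1,349,314.3399
  Σ                 26,201.0588   175,390.9088   1,383,542.2771
P = 26,201.0588.
Convexity = Σ t(t+1)·PV / [P·(1+y)²] = 1,383,542.2771 / (26,201.0588 × 1.235432) = 42.74198.

42.74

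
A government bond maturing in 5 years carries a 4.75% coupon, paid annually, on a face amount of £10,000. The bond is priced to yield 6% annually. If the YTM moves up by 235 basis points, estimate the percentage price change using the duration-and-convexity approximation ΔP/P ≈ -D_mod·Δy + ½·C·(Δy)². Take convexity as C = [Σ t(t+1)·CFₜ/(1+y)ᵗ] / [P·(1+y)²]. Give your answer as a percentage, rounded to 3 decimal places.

-9.444%

With y = 0.06:
  t   CF        PV=CF/(1+0.06)^t    t·PV        t(t+1)·PV
  1       475.00       448.1132       448.1132         896.2264
  2       475.00       422.7483       845.4966       2,536.4899
  3       475.00       398.8192     1,196.4575       4,785.8299
  4       475.00       376.2445     1,504.9780       7,524.8898
  5    10,475.00     7,827.5294    39,137.6468     234,825.8808
  Σ                  9,473.4545    43,132.6921     250,569.3168
P = 9,473.4545; D_Mac = 4.55301 yrs; D_mod = 4.29529 yrs; C = 23.54007.
Duration effect: -4.29529 × (+0.0235) = -0.100939
Convexity effect: 0.5 × 23.54007 × (0.0235)² = +0.0065000
ΔP/P ≈ -0.100939 + 0.0065000 = -0.094439 = -9.4439%.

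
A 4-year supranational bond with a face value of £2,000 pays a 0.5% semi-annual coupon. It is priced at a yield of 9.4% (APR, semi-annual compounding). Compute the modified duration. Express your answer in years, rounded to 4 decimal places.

3.7792 years

Periodic yield y = 0.047. First find Macaulay duration:
  t   CF        PV=CF/(1+0.047)^t    t·PV
  1         5.00         4.7755         4.7755
  2         5.00         4.5612         9.1223
  3         5.00         4.3564        13.0693
  4         5.00         4.1609        16.6434
  5         5.00         3.9741        19.8704
  6         5.00         3.7957        22.7741
  7         5.00         3.6253        25.3771
  8     2,005.00     1,388.4841    11,107.8731
  Σ                  1,417.7332    11,219.5053
P = 1,417.7332; Macaulay duration = 11,219.5053 / 1,417.7332 = 7.91369 half-year periods = 3.95685 years.
Modified duration = D_Mac / (1 + y) = 3.95685 / 1.047 = 3.77922 years.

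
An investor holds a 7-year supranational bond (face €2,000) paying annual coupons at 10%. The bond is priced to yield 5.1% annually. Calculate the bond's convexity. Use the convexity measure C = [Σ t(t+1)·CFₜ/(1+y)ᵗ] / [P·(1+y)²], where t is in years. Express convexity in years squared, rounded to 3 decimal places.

36.953

With y = 0.051:
  t   CF        PV=CF/(1+0.051)^t    t·PV        t(t+1)·PV
  1       200.00       190.2950       190.2950         380.5899
  2       200.00       181.0609       362.1217       1,086.3651
  3       200.00       172.2748       516.8245       2,067.2980
  4       200.00       163.9152       655.6607       3,278.3033
  5       200.00       155.9611       779.8057       4,678.8344
  6       200.00       148.3931       890.3586       6,232.5101
  7     2,200.00     1,553.1152    10,871.8064      86,974.4509
  Σ                  2,565.0152    14,266.8725     104,698.3517
P = 2,565.0152.
Convexity = Σ t(t+1)·PV / [P·(1+y)²] = 104,698.3517 / (2,565.0152 × 1.104601) = 36.95255.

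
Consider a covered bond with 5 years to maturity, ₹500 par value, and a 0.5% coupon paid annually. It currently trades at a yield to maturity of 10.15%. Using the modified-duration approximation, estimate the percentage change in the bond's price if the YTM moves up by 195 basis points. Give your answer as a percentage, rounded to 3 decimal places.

-8.736%

Periodic yield y = 0.1015. Modified duration first:
  t   CF        PV=CF/(1+0.1015)^t    t·PV
  1         2.50         2.2696         2.2696
  2         2.50         2.0605         4.1210
  3         2.50         1.8706         5.6119
  4         2.50         1.6983         6.7930
  5       502.50       309.8943     1,549.4714
  Σ                    317.7933     1,568.2669
P = 317.7933; D_Mac = 4.93486 yrs; D_mod = 4.93486/(1+0.1015) = 4.48013 yrs.
ΔP/P ≈ -D_mod · Δy = -4.48013 × (+0.0195) = -0.087363 = -8.7363%.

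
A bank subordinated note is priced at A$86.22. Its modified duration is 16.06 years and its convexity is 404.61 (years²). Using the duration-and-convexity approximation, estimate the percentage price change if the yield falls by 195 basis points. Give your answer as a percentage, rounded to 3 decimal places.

+39.010%

Duration effect: -D_mod·Δy = -16.06 × (-0.0195) = +0.313170
Convexity effect: ½·C·(Δy)² = 0.5 × 404.61 × (-0.0195)² = +0.07692647625
ΔP/P ≈ +0.313170 + 0.07692647625 = +0.39009647625
= +39.009647625%.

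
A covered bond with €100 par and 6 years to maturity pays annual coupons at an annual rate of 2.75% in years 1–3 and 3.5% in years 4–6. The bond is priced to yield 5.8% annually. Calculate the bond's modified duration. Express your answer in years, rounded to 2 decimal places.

5.26 years

Periodic yield y = 0.058. First find Macaulay duration:
  t   CF        PV=CF/(1+0.058)^t    t·PV
  1         2.75         2.5992         2.5992
  2         2.75         2.4568         4.9135
  3         2.75         2.3221         6.9662
  4         3.50         2.7934        11.1734
  5         3.50         2.6402        13.2011
  6       103.50        73.7949       442.7694
  Σ                     86.6065       481.6228
P = 86.6065; Macaulay duration = 481.6228 / 86.6065 = 5.56105 years.
Modified duration = D_Mac / (1 + y) = 5.56105 / 1.058 = 5.25619 years.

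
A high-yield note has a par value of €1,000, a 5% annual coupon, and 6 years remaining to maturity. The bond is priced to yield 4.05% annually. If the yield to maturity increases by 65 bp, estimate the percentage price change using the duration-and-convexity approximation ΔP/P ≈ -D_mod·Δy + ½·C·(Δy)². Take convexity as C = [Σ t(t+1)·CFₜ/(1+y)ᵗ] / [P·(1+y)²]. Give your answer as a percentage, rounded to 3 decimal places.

With y = 0.0405:
  t   CF        PV=CF/(1+0.0405)^t    t·PV        t(t+1)·PV
  1        50.00        48.0538        48.0538          96.1076
  2        50.00        46.1834        92.3668         277.1004
  3        50.00        44.3858       133.1573         532.6292
  4        50.00        42.6581       170.6325         853.1623
  5        50.00        40.9977       204.9885       1,229.9313
  6     1,050.00       827.4405     4,964.6432      34,752.5024
  Σ                  1,049.7193     5,613.8421      37,741.4332
P = 1,049.7193; D_Mac = 5.34795 yrs; D_mod = 5.13978 yrs; C = 33.20940.
Duration effect: -5.13978 × (+0.0065) = -0.033409
Convexity effect: 0.5 × 33.20940 × (0.0065)² = +0.0007015
ΔP/P ≈ -0.033409 + 0.0007015 = -0.032707 = -3.2707%.

-3.271%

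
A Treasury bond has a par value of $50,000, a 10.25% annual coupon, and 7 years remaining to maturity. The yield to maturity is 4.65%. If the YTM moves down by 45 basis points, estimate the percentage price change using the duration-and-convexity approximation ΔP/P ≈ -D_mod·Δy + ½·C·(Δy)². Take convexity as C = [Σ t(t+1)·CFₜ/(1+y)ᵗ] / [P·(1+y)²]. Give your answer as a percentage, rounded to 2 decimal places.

+2.43%

With y = 0.0465:
  t   CF        PV=CF/(1+0.0465)^t    t·PV        t(t+1)·PV
  1     5,125.00     4,897.2766     4,897.2766       9,794.5533
  2     5,125.00     4,679.6719     9,359.3438      28,078.0314
  3     5,125.00     4,471.7362    13,415.2085      53,660.8339
  4     5,125.00     4,273.0398    17,092.1592      85,460.7962
  5     5,125.00     4,083.1723    20,415.8615     122,495.1690
  6     5,125.00     3,901.7413    23,410.4480     163,873.1357
  7    55,125.00    40,102.7333   280,719.1329   2,245,753.0634
  Σ                 66,409.3714   369,309.4305   2,709,115.5828
P = 66,409.3714; D_Mac = 5.56110 yrs; D_mod = 5.31400 yrs; C = 37.24944.
Duration effect: -5.31400 × (-0.0045) = +0.023913
Convexity effect: 0.5 × 37.24944 × (-0.0045)² = +0.0003772
ΔP/P ≈ +0.023913 + 0.0003772 = +0.024290 = +2.4290%.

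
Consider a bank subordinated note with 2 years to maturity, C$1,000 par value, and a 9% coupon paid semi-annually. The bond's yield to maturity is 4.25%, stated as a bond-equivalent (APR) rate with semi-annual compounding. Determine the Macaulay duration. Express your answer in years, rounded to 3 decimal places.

Periodic yield y = 0.02125. Discount each cash flow and weight by its period:
  t   CF        PV=CF/(1+0.02125)^t    t·PV
  1        45.00        44.0636        44.0636
  2        45.00        43.1468        86.2936
  3        45.00        42.2490       126.7470
  4     1,045.00       960.7005     3,842.8020
  Σ                  1,090.1599     4,099.9061
Price P = Σ PV = 1,090.1599.
Macaulay duration = Σ(t·PV) / P = 4,099.9061 / 1,090.1599 = 3.76083 half-year periods.
In years: 3.76083 / 2 = 1.88042 years.

1.880 years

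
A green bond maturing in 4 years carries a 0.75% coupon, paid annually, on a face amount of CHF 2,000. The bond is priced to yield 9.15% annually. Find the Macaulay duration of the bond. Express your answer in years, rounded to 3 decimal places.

3.947 years

Periodic yield y = 0.0915. Discount each cash flow and weight by its year:
  t   CF        PV=CF/(1+0.0915)^t    t·PV
  1        15.00        13.7426        13.7426
  2        15.00        12.5905        25.1810
  3        15.00        11.5351        34.6052
  4     2,015.00     1,419.6461     5,678.5844
  Σ                  1,457.5142     5,752.1132
Price P = Σ PV = 1,457.5142.
Macaulay duration = Σ(t·PV) / P = 5,752.1132 / 1,457.5142 = 3.94652 years.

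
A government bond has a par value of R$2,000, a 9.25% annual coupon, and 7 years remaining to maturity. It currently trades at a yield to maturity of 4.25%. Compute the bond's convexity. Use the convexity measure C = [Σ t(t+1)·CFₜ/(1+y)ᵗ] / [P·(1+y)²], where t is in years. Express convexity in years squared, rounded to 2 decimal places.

38.46

With y = 0.0425:
  t   CF        PV=CF/(1+0.0425)^t    t·PV        t(t+1)·PV
  1       185.00       177.4580       177.4580         354.9161
  2       185.00       170.2235       340.4471       1,021.3412
  3       185.00       163.2840       489.8519       1,959.4076
  4       185.00       156.6273       626.5092       3,132.5461
  5       185.00       150.2420       751.2101       4,507.2606
  6       185.00       144.1170       864.7023       6,052.9159
  7     2,185.00     1,632.7474    11,429.2317      91,433.8533
  Σ                  2,594.6993    14,679.4102     108,462.2407
P = 2,594.6993.
Convexity = Σ t(t+1)·PV / [P·(1+y)²] = 108,462.2407 / (2,594.6993 × 1.086806) = 38.46267.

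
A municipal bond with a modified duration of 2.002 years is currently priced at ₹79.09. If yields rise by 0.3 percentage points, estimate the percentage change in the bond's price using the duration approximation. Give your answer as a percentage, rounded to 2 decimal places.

Duration approximation: ΔP/P ≈ -D_mod · Δy = -2.002 × (+0.003) = -0.006006.
As a percentage: -0.6006%.

-0.60%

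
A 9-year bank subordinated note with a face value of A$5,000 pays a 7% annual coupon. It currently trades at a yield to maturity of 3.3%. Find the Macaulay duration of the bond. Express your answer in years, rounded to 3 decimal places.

Periodic yield y = 0.033. Discount each cash flow and weight by its year:
  t   CF        PV=CF/(1+0.033)^t    t·PV
  1       350.00       338.8190       338.8190
  2       350.00       327.9951       655.9903
  3       350.00       317.5171       952.5512
  4       350.00       307.3737     1,229.4950
  5       350.00       297.5544     1,487.7722
  6       350.00       288.0488     1,728.2930
  7       350.00       278.8469     1,951.9282
  8       350.00       269.9389     2,159.5112
  9     5,350.00     3,994.3939    35,949.5450
  Σ                  6,420.4879    46,453.9049
Price P = Σ PV = 6,420.4879.
Macaulay duration = Σ(t·PV) / P = 46,453.9049 / 6,420.4879 = 7.23526 years.

7.235 years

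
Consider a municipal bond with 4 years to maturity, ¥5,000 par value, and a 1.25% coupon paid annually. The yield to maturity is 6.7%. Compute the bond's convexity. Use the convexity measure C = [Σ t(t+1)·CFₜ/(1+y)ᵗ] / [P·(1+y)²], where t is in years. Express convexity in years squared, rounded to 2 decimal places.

With y = 0.067:
  t   CF        PV=CF/(1+0.067)^t    t·PV        t(t+1)·PV
  1        62.50        58.5754        58.5754         117.1509
  2        62.50        54.8973       109.7946         329.3839
  3        62.50        51.4502       154.3505         617.4020
  4     5,062.50     3,905.7762    15,623.1049      78,115.5247
  Σ                  4,070.6992    15,945.8255      79,179.4615
P = 4,070.6992.
Convexity = Σ t(t+1)·PV / [P·(1+y)²] = 79,179.4615 / (4,070.6992 × 1.138489) = 17.08499.

17.08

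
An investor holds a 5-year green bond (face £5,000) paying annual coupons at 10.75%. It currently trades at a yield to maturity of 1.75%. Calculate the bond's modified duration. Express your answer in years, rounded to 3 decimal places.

Periodic yield y = 0.0175. First find Macaulay duration:
  t   CF        PV=CF/(1+0.0175)^t    t·PV
  1       537.50       528.2555       528.2555
  2       537.50       519.1701     1,038.3401
  3       537.50       510.2408     1,530.7225
  4       537.50       501.4652     2,005.8608
  5     5,537.50     5,077.4032    25,387.0158
  Σ                  7,136.5348    30,490.1948
P = 7,136.5348; Macaulay duration = 30,490.1948 / 7,136.5348 = 4.27241 years.
Modified duration = D_Mac / (1 + y) = 4.27241 / 1.0175 = 4.19893 years.

4.199 years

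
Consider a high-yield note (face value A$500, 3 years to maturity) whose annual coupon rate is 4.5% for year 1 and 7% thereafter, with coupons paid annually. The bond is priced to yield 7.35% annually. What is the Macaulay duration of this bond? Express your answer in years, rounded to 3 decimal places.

Periodic yield y = 0.0735. Discount each cash flow and weight by its year:
  t   CF        PV=CF/(1+0.0735)^t    t·PV
  1        22.50        20.9595        20.9595
  2        35.00        30.3713        60.7427
  3       535.00       432.4617     1,297.3851
  Σ                    483.7925     1,379.0872
Price P = Σ PV = 483.7925.
Macaulay duration = Σ(t·PV) / P = 1,379.0872 / 483.7925 = 2.85058 years.

2.851 years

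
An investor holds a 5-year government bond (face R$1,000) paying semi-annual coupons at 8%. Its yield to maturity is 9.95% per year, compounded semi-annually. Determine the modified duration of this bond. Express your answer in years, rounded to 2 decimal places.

Periodic yield y = 0.04975. First find Macaulay duration:
  t   CF        PV=CF/(1+0.04975)^t    t·PV
  1        40.00        38.1043        38.1043
  2        40.00        36.2985        72.5969
  3        40.00        34.5782       103.7346
  4        40.00        32.9395       131.7578
  5        40.00        31.3784       156.8919
  6        40.00        29.8913       179.3478
  7        40.00        28.4747       199.3227
  8        40.00        27.1252       217.0016
  9        40.00        25.8397       232.5571
  10    1,040.00       639.9919     6,399.9194
  Σ                    924.6216     7,731.2342
P = 924.6216; Macaulay duration = 7,731.2342 / 924.6216 = 8.36151 half-year periods = 4.18076 years.
Modified duration = D_Mac / (1 + y) = 4.18076 / 1.04975 = 3.98262 years.

3.98 years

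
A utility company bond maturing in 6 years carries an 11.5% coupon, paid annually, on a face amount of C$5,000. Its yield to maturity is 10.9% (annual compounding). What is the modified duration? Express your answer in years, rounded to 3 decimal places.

4.209 years

Periodic yield y = 0.109. First find Macaulay duration:
  t   CF        PV=CF/(1+0.109)^t    t·PV
  1       575.00       518.4851       518.4851
  2       575.00       467.5249       935.0498
  3       575.00       421.5734     1,264.7202
  4       575.00       380.1383     1,520.5533
  5       575.00       342.7758     1,713.8788
  6     5,575.00     2,996.7851    17,980.7104
  Σ                  5,127.2826    23,933.3977
P = 5,127.2826; Macaulay duration = 23,933.3977 / 5,127.2826 = 4.66785 years.
Modified duration = D_Mac / (1 + y) = 4.66785 / 1.109 = 4.20906 years.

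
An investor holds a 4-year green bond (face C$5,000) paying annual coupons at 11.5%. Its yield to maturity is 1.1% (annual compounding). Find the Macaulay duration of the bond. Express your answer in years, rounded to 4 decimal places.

Periodic yield y = 0.011. Discount each cash flow and weight by its year:
  t   CF        PV=CF/(1+0.011)^t    t·PV
  1       575.00       568.7438       568.7438
  2       575.00       562.5557     1,125.1114
  3       575.00       556.4349     1,669.3048
  4     5,575.00     5,336.3002    21,345.2006
  Σ                  7,024.0346    24,708.3606
Price P = Σ PV = 7,024.0346.
Macaulay duration = Σ(t·PV) / P = 24,708.3606 / 7,024.0346 = 3.51769 years.

3.5177 years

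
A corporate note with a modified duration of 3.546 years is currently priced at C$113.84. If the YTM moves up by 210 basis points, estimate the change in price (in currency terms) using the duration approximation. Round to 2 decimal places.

-C$8.48

Duration approximation: ΔP/P ≈ -D_mod · Δy = -3.546 × (+0.021) = -0.074466.
ΔP ≈ 113.84 × (-0.074466) = -8.47720944.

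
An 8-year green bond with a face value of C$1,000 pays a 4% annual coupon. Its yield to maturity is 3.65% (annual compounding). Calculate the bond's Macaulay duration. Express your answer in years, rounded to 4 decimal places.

7.0158 years

Periodic yield y = 0.0365. Discount each cash flow and weight by its year:
  t   CF        PV=CF/(1+0.0365)^t    t·PV
  1        40.00        38.5914        38.5914
  2        40.00        37.2324        74.4649
  3        40.00        35.9213       107.7639
  4        40.00        34.6563       138.6254
  5        40.00        33.4359       167.1797
  6        40.00        32.2585       193.5510
  7        40.00        31.1225       217.8577
  8     1,040.00       780.6905     6,245.5239
  Σ                  1,023.9089     7,183.5578
Price P = Σ PV = 1,023.9089.
Macaulay duration = Σ(t·PV) / P = 7,183.5578 / 1,023.9089 = 7.01582 years.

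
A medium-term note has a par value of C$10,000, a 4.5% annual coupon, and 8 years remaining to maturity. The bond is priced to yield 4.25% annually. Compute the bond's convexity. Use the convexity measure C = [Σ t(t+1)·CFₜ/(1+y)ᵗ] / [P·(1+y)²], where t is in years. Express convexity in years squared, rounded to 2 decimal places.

54.26

With y = 0.0425:
  t   CF        PV=CF/(1+0.0425)^t    t·PV        t(t+1)·PV
  1       450.00       431.6547       431.6547         863.3094
  2       450.00       414.0572       828.1145       2,484.3435
  3       450.00       397.1772     1,191.5316       4,766.1265
  4       450.00       380.9853     1,523.9413       7,619.7067
  5       450.00       365.4536     1,827.2678      10,963.6068
  6       450.00       350.5550     2,103.3298      14,723.3088
  7       450.00       336.2638     2,353.8463      18,830.7707
  8    10,450.00     7,490.4478    59,923.5823     539,312.2409
  Σ                 10,166.5946    70,183.2684     599,563.4133
P = 10,166.5946.
Convexity = Σ t(t+1)·PV / [P·(1+y)²] = 599,563.4133 / (10,166.5946 × 1.086806) = 54.26346.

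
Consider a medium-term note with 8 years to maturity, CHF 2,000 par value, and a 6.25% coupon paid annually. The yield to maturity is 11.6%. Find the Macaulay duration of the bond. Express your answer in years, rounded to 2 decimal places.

Periodic yield y = 0.116. Discount each cash flow and weight by its year:
  t   CF        PV=CF/(1+0.116)^t    t·PV
  1       125.00       112.0072       112.0072
  2       125.00       100.3648       200.7297
  3       125.00        89.9327       269.7980
  4       125.00        80.5848       322.3393
  5       125.00        72.2086       361.0431
  6       125.00        64.7031       388.2184
  7       125.00        57.9777       405.8436
  8     2,125.00       883.1722     7,065.3774
  Σ                  1,460.9510     9,125.3566
Price P = Σ PV = 1,460.9510.
Macaulay duration = Σ(t·PV) / P = 9,125.3566 / 1,460.9510 = 6.24618 years.

6.25 years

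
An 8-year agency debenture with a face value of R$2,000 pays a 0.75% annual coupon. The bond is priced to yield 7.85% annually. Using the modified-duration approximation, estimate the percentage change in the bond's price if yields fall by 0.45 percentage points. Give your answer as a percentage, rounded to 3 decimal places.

Periodic yield y = 0.0785. Modified duration first:
  t   CF        PV=CF/(1+0.0785)^t    t·PV
  1        15.00        13.9082        13.9082
  2        15.00        12.8959        25.7918
  3        15.00        11.9572        35.8717
  4        15.00        11.0869        44.3477
  5        15.00        10.2799        51.3997
  6        15.00         9.5317        57.1902
  7        15.00         8.8379        61.8655
  8     2,015.00     1,100.8138     8,806.5102
  Σ                  1,179.3116     9,096.8849
P = 1,179.3116; D_Mac = 7.71372 yrs; D_mod = 7.71372/(1+0.0785) = 7.15227 yrs.
ΔP/P ≈ -D_mod · Δy = -7.15227 × (-0.0045) = +0.032185 = +3.2185%.

+3.219%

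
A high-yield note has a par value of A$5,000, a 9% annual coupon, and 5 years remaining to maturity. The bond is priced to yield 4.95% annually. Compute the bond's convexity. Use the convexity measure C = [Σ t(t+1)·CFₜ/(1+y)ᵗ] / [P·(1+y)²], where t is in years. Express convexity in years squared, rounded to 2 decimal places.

With y = 0.0495:
  t   CF        PV=CF/(1+0.0495)^t    t·PV        t(t+1)·PV
  1       450.00       428.7756       428.7756         857.5512
  2       450.00       408.5523       817.1045       2,451.3136
  3       450.00       389.2828     1,167.8483       4,671.3933
  4       450.00       370.9221     1,483.6885       7,418.4425
  5     5,450.00     4,280.3993    21,401.9967     128,411.9800
  Σ                  5,877.9321    25,299.4136     143,810.6806
P = 5,877.9321.
Convexity = Σ t(t+1)·PV / [P·(1+y)²] = 143,810.6806 / (5,877.9321 × 1.101450) = 22.21272.

22.21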